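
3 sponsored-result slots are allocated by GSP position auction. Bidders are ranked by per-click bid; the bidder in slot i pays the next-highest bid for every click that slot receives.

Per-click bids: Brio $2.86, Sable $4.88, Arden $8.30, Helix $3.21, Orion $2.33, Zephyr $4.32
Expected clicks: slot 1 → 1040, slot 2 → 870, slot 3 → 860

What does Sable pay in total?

Sable pays $3758.40

Ranked by bid: $8.30 (Arden) > $4.88 (Sable) > $4.32 (Zephyr) > $3.21 (Helix) > …
Sable holds slot 2 → pays next bid $4.32 × 870 clicks = $3758.40.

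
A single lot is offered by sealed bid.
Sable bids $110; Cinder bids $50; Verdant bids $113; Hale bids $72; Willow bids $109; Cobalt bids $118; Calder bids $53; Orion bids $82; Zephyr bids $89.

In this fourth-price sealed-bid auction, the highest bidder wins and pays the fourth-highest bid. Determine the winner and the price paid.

Fourth-price sealed-bid auction: the highest bidder wins and pays the fourth-highest bid.
Bids ranked: 118 (Cobalt) > 113 (Verdant) > 110 (Sable) > 109 (Willow) > 89 (Zephyr) > 82 (Orion) > …
Cobalt wins; payment is bid #4 in the ranking = $109.

Cobalt pays $109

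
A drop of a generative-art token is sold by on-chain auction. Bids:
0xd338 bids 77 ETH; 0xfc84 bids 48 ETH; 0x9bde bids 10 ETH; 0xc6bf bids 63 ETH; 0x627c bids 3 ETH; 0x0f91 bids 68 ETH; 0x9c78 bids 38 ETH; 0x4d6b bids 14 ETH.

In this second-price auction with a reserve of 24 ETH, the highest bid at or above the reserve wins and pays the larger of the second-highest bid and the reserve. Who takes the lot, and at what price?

Sorting bids: 77 (0xd338) > 68 (0x0f91) > 63 (0xc6bf) > 48 (0xfc84) > 38 (0x9c78) > 14 (0x4d6b) > …
Highest eligible bid: 0xd338 at 77 ETH.
max(second-highest 68 ETH, reserve 24 ETH) = 68 ETH; the reserve does not bind.

0xd338 pays 68 ETH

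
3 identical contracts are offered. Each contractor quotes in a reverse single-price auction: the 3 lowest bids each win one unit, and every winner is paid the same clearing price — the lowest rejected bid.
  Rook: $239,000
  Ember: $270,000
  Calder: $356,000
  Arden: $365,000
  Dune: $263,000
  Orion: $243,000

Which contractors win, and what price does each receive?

Bids ranked low→high: 239,000 (Rook), 243,000 (Orion), 263,000 (Dune), 270,000 (Ember), 356,000 (Calder), …
Lowest 3: Rook, Orion, Dune.
Lowest unsuccessful bid: $270,000 → clearing price.

Rook, Orion, Dune; each is paid $270,000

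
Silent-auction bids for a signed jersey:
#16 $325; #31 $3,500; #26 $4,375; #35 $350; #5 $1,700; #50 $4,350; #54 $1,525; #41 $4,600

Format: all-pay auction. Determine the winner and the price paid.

#41 pays $4,600

All-pay auction: the highest bidder wins the item, but every bidder pays their own bid.
Bids ranked: 4,600 (#41) > 4,375 (#26) > 4,350 (#50) > 3,500 (#31) > 1,700 (#5) > 1,525 (#54) > …
#41 wins with the top bid; all bids are sunk regardless.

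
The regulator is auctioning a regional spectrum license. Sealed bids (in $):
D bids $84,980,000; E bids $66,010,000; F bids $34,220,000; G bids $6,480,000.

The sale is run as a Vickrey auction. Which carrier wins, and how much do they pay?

Bids in order: 84,980,000 (D) > 66,010,000 (E) > 34,220,000 (F) > 6,480,000 (G)
Second-price: D pays E's bid of $66,010,000.

D pays $66,010,000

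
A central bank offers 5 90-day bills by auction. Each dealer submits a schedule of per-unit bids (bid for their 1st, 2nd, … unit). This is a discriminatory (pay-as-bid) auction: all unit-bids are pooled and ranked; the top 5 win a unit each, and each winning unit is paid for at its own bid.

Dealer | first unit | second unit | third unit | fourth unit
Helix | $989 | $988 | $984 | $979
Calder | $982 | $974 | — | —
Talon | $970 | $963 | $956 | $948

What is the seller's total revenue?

Total revenue: $4,922

Merging the schedules and taking the best 5: 989 (Helix-1), 988 (Helix-2), 984 (Helix-3), 982 (Calder-1), 979 (Helix-4)
Next rejected bid: $974 (not a price — pay-as-bid).
Each winning unit pays its own bid.
Revenue = 989 + 988 + 984 + 982 + 979 = $4,922.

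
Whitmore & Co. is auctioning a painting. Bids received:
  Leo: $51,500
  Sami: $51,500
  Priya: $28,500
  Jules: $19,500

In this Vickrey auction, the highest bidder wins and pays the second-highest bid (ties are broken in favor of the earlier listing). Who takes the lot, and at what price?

Leo pays $51,500

Sorting bids: 51,500 (Leo) > 51,500 (Sami) > 28,500 (Priya) > 19,500 (Jules)
Tie at $51,500 → Leo wins by tie-break.
Leo wins with the highest bid; price is set by the runner-up at $51,500.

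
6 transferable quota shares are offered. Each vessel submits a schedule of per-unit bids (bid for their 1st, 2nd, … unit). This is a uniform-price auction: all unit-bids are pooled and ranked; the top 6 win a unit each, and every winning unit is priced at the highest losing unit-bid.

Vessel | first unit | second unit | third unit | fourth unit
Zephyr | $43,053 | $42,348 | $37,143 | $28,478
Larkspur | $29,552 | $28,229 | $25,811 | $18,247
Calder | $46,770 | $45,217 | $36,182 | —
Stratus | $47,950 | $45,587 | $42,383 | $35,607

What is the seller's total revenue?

Pooled unit-bids ranked (top 6): 47,950 (Stratus-1), 46,770 (Calder-1), 45,587 (Stratus-2), 45,217 (Calder-2), 43,053 (Zephyr-1), 42,383 (Stratus-3)
Highest rejected unit-bid = $42,348.
Allocation: Calder 2, Stratus 3, Zephyr 1. Every unit priced at $42,348.
Revenue = 6 × 42,348 = $254,088.

Total revenue: $254,088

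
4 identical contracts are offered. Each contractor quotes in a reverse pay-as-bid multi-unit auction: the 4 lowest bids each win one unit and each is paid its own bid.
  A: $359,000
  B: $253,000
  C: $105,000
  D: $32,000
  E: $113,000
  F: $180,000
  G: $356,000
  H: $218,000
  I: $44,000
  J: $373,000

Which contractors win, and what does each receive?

Bids ranked low→high: 32,000 (D), 44,000 (I), 105,000 (C), 113,000 (E), 180,000 (F), 218,000 (H), …
Lowest 4: D, I, C, E.
Each winner is paid its own bid: D $32,000, I $44,000, C $105,000, E $113,000.

D $32,000, I $44,000, C $105,000, E $113,000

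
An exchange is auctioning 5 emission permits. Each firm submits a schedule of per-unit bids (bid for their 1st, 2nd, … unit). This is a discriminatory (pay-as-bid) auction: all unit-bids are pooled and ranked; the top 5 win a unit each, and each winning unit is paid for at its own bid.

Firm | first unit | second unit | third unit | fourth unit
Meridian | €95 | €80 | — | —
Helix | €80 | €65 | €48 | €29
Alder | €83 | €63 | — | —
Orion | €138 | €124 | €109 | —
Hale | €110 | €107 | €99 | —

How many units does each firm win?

Merging the schedules and taking the best 5: 138 (Orion-1), 124 (Orion-2), 110 (Hale-1), 109 (Orion-3), 107 (Hale-2)
Next rejected bid: €99 (not a price — pay-as-bid).
Allocation: Hale 2, Orion 3.

Hale 2, Orion 3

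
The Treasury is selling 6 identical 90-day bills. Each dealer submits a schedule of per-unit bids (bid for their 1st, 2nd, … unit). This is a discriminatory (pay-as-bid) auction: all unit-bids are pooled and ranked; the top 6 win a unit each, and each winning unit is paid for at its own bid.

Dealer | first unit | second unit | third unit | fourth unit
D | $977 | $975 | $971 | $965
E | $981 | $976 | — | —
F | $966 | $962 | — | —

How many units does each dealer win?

D 3, E 2, F 1

Pooled unit-bids ranked (top 6): 981 (E-1), 977 (D-1), 976 (E-2), 975 (D-2), 971 (D-3), 966 (F-1)
Next rejected bid: $965 (not a price — pay-as-bid).
Allocation: D 3, E 2, F 1.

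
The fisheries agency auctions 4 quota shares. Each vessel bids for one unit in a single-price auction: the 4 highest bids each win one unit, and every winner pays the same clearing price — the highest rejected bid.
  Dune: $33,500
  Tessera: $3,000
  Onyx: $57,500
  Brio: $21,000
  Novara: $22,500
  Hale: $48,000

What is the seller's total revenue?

Total revenue: $84,000

Sorting: 57,500 (Onyx), 48,000 (Hale), 33,500 (Dune), 22,500 (Novara), 21,000 (Brio), 3,000 (Tessera)
Winners (4 units): Onyx, Hale, Dune, Novara.
Highest unsuccessful bid: $21,000 → clearing price.
Total revenue = 4 × $21,000 = $84,000.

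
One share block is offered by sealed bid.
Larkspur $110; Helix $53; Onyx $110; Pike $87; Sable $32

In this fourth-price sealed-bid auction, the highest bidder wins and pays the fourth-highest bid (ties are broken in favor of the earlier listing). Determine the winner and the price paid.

Bids in order: 110 (Larkspur) > 110 (Onyx) > 87 (Pike) > 53 (Helix) > 32 (Sable)
Tie at $110 → Larkspur wins by tie-break.
Larkspur wins; payment is bid #4 in the ranking = $53.

Larkspur pays $53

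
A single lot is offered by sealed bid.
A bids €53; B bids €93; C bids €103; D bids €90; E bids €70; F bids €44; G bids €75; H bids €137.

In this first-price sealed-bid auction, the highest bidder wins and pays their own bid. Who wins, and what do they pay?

Rule: the highest bidder wins and pays their own bid.
Bids ranked: 137 (H) > 103 (C) > 93 (B) > 90 (D) > 75 (G) > 70 (E) > …
First-price: H pays what they bid, €137.

H pays €137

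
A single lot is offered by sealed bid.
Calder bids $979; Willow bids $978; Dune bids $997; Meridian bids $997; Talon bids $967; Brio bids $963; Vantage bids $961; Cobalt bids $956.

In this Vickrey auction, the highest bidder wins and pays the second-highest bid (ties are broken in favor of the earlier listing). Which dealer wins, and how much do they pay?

Bids ranked: 997 (Dune) > 997 (Meridian) > 979 (Calder) > 978 (Willow) > 967 (Talon) > 963 (Brio) > …
Dune and Meridian tie at $997; tie-break gives it to Dune.
Dune is highest; pays the second-highest bid, $997.

Dune pays $997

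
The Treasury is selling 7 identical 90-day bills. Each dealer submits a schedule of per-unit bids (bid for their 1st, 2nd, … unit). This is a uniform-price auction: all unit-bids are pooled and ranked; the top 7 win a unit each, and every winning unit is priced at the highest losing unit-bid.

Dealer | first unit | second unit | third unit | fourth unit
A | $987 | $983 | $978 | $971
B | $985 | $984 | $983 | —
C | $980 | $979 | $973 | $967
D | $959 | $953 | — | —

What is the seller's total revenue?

Merging the schedules and taking the best 7: 987 (A-1), 985 (B-1), 984 (B-2), 983 (A-2), 983 (B-3), 980 (C-1), 979 (C-2)
The (k+1)-th unit-bid is $978.
Allocation: A 2, B 3, C 2. Every unit priced at $978.
Revenue = 7 × 978 = $6,846.

Total revenue: $6,846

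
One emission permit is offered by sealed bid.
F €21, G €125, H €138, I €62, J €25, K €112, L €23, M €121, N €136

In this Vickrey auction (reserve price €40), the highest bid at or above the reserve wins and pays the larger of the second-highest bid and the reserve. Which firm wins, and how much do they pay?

H pays €136

Vickrey auction (reserve price €40): the highest bid at or above the reserve wins and pays the larger of the second-highest bid and the reserve.
Sorting bids: 138 (H) > 136 (N) > 125 (G) > 121 (M) > 112 (K) > 62 (I) > …
Highest eligible bid: H at €138.
Second-highest bid €136 exceeds the reserve €40 → payment €136.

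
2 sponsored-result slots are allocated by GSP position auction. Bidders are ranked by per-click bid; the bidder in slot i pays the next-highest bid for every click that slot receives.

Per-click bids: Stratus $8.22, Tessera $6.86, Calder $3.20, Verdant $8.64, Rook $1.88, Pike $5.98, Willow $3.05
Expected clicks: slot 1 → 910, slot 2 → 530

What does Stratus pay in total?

Per-click bids in order: $8.64 (Verdant) > $8.22 (Stratus) > $6.86 (Tessera) > …
Stratus holds slot 2 → pays next bid $6.86 × 530 clicks = $3635.80.

Stratus pays $3635.80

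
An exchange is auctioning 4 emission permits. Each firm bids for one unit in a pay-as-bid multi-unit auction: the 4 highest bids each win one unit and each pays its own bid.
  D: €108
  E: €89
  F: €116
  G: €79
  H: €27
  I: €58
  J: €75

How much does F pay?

Ordering the bids: 116 (F), 108 (D), 89 (E), 79 (G), 75 (J), 58 (I), …
The 4 highest are F, D, E, G.
F wins → own bid €116.

F pays €116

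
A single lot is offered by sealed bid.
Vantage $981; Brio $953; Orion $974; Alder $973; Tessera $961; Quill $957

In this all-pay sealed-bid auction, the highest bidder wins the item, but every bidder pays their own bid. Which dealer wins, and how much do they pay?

Vantage pays $981

Rule: the highest bidder wins the item, but every bidder pays their own bid.
Bids ranked: 981 (Vantage) > 974 (Orion) > 973 (Alder) > 961 (Tessera) > 957 (Quill) > 953 (Brio)
Vantage wins with the top bid; all bids are sunk regardless.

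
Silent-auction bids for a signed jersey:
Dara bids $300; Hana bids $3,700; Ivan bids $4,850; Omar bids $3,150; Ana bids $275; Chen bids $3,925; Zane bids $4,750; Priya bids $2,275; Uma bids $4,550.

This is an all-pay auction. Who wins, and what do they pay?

Rule: the highest bidder wins the item, but every bidder pays their own bid.
Sorting bids: 4,850 (Ivan) > 4,750 (Zane) > 4,550 (Uma) > 3,925 (Chen) > 3,700 (Hana) > 3,150 (Omar) > …
Ivan is highest and takes the item; every bidder forfeits their bid.

Ivan pays $4,850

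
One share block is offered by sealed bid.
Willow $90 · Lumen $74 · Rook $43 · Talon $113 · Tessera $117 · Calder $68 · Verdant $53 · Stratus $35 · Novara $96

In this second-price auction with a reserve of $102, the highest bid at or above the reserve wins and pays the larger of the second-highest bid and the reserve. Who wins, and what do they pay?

Bids ranked: 117 (Tessera) > 113 (Talon) > 96 (Novara) > 90 (Willow) > 74 (Lumen) > 68 (Calder) > …
Highest eligible bid: Tessera at $117.
max(second-highest $113, reserve $102) = $113; the reserve does not bind.

Tessera pays $113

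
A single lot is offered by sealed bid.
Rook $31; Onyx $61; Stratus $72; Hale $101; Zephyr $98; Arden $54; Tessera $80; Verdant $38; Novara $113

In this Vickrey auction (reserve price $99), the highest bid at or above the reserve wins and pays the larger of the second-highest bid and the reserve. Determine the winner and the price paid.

Bids ranked: 113 (Novara) > 101 (Hale) > 98 (Zephyr) > 80 (Tessera) > 72 (Stratus) > 61 (Onyx) > …
Highest eligible bid: Novara at $113.
max(second-highest $101, reserve $99) = $101; the reserve does not bind.

Novara pays $101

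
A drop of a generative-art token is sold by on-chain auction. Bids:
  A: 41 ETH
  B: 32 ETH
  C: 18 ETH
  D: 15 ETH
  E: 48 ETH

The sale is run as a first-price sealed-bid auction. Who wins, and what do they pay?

Sorting bids: 48 (E) > 41 (A) > 32 (B) > 18 (C) > 15 (D)
E is highest → pays own bid, 48 ETH.

E pays 48 ETH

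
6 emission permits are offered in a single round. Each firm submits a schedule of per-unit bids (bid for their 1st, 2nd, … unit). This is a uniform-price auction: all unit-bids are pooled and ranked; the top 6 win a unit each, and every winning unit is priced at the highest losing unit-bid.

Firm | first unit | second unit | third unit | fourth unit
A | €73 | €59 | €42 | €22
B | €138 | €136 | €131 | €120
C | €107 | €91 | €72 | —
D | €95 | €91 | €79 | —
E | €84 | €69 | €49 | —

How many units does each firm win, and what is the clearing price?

Pooled unit-bids ranked (top 6): 138 (B-1), 136 (B-2), 131 (B-3), 120 (B-4), 107 (C-1), 95 (D-1)
The (k+1)-th unit-bid is €91.
Allocation: B 4, C 1, D 1.

B 4, C 1, D 1; clearing price €91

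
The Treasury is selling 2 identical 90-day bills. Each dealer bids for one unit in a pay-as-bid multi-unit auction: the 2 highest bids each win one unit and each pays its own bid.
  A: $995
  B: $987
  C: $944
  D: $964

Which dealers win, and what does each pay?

A $995, B $987

Ordering the bids: 995 (A), 987 (B), 964 (D), 944 (C)
The 2 highest are A, B.
Each winner pays its own bid: A $995, B $987.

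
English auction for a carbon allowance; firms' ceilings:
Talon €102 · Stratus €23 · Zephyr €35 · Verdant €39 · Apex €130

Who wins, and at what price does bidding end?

Limits ranked: 130 (Apex) > 102 (Talon) > 39 (Verdant) > 35 (Zephyr) > 23 (Stratus)
Once the price passes €102, only Apex is left; the hammer falls at Talon's limit of €102.

Apex wins at €102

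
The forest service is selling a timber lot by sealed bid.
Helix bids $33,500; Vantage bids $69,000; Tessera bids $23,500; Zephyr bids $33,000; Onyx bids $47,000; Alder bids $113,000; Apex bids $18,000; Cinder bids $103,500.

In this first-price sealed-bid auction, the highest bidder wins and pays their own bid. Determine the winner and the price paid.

Rule: the highest bidder wins and pays their own bid.
Bids in order: 113,000 (Alder) > 103,500 (Cinder) > 69,000 (Vantage) > 47,000 (Onyx) > 33,500 (Helix) > 33,000 (Zephyr) > …
Alder has the highest bid and pays exactly that: $113,000.

Alder pays $113,000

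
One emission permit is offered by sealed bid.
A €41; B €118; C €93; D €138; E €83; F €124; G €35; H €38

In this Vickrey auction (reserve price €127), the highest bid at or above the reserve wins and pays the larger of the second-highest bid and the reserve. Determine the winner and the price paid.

D pays €127

Bids ranked: 138 (D) > 124 (F) > 118 (B) > 93 (C) > 83 (E) > 41 (A) > …
D has the top bid at or above the reserve (€138).
max(second-highest €124, reserve €127) = €127.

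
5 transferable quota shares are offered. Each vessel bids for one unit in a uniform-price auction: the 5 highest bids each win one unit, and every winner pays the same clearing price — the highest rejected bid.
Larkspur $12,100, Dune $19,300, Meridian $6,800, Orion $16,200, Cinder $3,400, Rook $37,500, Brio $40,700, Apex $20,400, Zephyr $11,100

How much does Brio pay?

Brio pays $12,100

Bids ranked high→low: 40,700 (Brio), 37,500 (Rook), 20,400 (Apex), 19,300 (Dune), 16,200 (Orion), 12,100 (Larkspur), 11,100 (Zephyr), …
The 5 highest are Brio, Rook, Apex, Dune, Orion.
First losing bid is Larkspur's $12,100, which sets the uniform price.
Brio wins → pays $12,100.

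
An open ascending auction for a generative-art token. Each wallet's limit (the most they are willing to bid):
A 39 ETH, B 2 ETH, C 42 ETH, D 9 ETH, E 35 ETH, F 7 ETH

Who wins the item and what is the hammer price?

C wins at 39 ETH

Rule: the price rises until one bidder remains; the winner pays the price at which the last rival dropped out.
Sorting limits: 42 (C) > 39 (A) > 35 (E) > 9 (D) > 7 (F) > 2 (B)
Once the price passes 39 ETH, only C is left; the hammer falls at A's limit of 39 ETH.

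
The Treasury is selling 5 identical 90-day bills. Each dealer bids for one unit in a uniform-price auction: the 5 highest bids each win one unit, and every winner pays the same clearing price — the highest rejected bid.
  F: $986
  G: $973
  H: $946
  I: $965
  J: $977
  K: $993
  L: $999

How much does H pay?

Ordering the bids: 999 (L), 993 (K), 986 (F), 977 (J), 973 (G), 965 (I), 946 (H)
The 5 highest are L, K, F, J, G.
Clearing price = highest rejected bid = $965.
H does not win → pays $0.

H pays $0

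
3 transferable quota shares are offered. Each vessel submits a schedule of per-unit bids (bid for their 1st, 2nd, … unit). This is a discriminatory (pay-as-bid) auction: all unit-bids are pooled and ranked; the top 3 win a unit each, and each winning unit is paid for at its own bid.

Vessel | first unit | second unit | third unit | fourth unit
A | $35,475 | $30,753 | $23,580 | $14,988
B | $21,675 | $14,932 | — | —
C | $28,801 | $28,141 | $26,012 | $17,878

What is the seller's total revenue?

Pooled unit-bids ranked (top 3): 35,475 (A-1), 30,753 (A-2), 28,801 (C-1)
Next rejected bid: $28,141 (not a price — pay-as-bid).
Each winning unit pays its own bid.
Revenue = 35,475 + 30,753 + 28,801 = $95,029.

Total revenue: $95,029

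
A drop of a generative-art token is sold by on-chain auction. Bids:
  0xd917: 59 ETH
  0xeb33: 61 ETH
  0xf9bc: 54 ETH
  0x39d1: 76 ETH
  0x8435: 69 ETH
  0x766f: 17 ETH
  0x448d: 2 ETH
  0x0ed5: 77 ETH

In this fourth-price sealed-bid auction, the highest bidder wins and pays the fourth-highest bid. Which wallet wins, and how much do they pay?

0x0ed5 pays 61 ETH

Bids ranked: 77 (0x0ed5) > 76 (0x39d1) > 69 (0x8435) > 61 (0xeb33) > 59 (0xd917) > 54 (0xf9bc) > …
0x0ed5 wins; payment is bid #4 in the ranking = 61 ETH.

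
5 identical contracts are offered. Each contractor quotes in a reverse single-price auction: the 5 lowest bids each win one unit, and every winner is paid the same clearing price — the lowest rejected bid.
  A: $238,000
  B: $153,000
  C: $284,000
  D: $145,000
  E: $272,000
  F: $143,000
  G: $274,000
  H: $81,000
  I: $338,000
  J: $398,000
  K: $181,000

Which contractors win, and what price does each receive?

H, F, D, B, K; each is paid $238,000

Bids ranked low→high: 81,000 (H), 143,000 (F), 145,000 (D), 153,000 (B), 181,000 (K), 238,000 (A), 272,000 (E), …
Lowest 5: H, F, D, B, K.
Lowest unsuccessful bid: $238,000 → clearing price.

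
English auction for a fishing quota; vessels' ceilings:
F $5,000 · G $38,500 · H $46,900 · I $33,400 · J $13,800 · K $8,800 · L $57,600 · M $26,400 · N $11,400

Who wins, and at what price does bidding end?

Rule: the price rises until one bidder remains; the winner pays the price at which the last rival dropped out.
Limits ranked: 57,600 (L) > 46,900 (H) > 38,500 (G) > 33,400 (I) > 26,400 (M) > 13,800 (J) > …
H is the last rival to drop out, at $46,900; L remains and wins at that price.

L wins at $46,900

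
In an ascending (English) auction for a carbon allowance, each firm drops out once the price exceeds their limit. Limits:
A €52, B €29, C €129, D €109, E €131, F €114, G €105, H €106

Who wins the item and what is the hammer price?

Sorting limits: 131 (E) > 129 (C) > 114 (F) > 109 (D) > 106 (H) > 105 (G) > …
Once the price passes €129, only E is left; the hammer falls at C's limit of €129.

E wins at €129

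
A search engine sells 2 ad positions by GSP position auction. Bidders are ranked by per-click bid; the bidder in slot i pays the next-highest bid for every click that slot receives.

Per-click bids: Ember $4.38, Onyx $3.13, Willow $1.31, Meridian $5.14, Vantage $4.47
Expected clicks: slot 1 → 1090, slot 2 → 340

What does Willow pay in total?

Ranked by bid: $5.14 (Meridian) > $4.47 (Vantage) > $4.38 (Ember) > …
Willow ranks below slot 2 → no slot, pays nothing.

Willow pays $0.00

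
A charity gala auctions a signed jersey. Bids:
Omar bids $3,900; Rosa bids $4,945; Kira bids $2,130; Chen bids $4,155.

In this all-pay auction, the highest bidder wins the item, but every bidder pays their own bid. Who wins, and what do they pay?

Rosa pays $4,945

Bids in order: 4,945 (Rosa) > 4,155 (Chen) > 3,900 (Omar) > 2,130 (Kira)
Rosa wins with the top bid; all bids are sunk regardless.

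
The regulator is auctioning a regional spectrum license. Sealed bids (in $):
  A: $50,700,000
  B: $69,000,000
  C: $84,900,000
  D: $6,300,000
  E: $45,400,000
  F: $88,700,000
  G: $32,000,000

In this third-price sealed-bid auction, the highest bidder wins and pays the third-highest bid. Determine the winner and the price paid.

Third-price sealed-bid auction: the highest bidder wins and pays the third-highest bid.
Bids in order: 88,700,000 (F) > 84,900,000 (C) > 69,000,000 (B) > 50,700,000 (A) > 45,400,000 (E) > 32,000,000 (G) > …
F wins; payment is bid #3 in the ranking = $69,000,000.

F pays $69,000,000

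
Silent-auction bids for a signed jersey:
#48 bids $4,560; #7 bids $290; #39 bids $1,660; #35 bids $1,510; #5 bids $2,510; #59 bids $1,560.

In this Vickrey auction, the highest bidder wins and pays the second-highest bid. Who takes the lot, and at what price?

Vickrey auction: the highest bidder wins and pays the second-highest bid.
Bids ranked: 4,560 (#48) > 2,510 (#5) > 1,660 (#39) > 1,560 (#59) > 1,510 (#35) > 290 (#7)
Second-price: #48 pays #5's bid of $2,510.

#48 pays $2,510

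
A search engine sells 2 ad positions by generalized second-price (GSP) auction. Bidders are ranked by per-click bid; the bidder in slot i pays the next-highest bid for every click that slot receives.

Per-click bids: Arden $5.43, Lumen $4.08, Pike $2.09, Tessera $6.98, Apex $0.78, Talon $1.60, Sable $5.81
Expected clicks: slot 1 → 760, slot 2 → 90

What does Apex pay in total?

Apex pays $0.00

Sorting advertisers: $6.98 (Tessera) > $5.81 (Sable) > $5.43 (Arden) > …
Apex ranks below slot 2 → no slot, pays nothing.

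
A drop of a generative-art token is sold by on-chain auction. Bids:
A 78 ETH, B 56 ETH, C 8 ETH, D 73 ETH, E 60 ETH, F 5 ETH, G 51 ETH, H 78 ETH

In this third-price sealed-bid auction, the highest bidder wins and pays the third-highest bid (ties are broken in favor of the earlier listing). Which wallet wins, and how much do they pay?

Sorting bids: 78 (A) > 78 (H) > 73 (D) > 60 (E) > 56 (B) > 51 (G) > …
A and H tie at 78 ETH; tie-break gives it to A.
A wins; payment is bid #3 in the ranking = 73 ETH.

A pays 73 ETH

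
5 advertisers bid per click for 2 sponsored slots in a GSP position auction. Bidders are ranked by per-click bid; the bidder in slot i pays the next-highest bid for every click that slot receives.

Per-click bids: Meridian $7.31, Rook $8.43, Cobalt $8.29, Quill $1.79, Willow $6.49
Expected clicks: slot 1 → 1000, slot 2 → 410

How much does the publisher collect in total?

Per-click bids in order: $8.43 (Rook) > $8.29 (Cobalt) > $7.31 (Meridian) > …
Slot 1: Rook pays $8.29 × 1000 = $8290.00
Slot 2: Cobalt pays $7.31 × 410 = $2997.10
Total = $11287.10

Total revenue: $11287.10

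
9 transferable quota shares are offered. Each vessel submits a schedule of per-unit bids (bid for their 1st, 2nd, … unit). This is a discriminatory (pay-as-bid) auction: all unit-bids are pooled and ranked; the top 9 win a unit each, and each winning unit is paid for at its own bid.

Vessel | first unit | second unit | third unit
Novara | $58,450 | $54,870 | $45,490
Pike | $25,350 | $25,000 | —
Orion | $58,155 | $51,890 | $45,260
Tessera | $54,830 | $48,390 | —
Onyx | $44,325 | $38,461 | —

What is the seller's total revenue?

Pooled unit-bids ranked (top 9): 58,450 (Novara-1), 58,155 (Orion-1), 54,870 (Novara-2), 54,830 (Tessera-1), 51,890 (Orion-2), 48,390 (Tessera-2), 45,490 (Novara-3), 45,260 (Orion-3), 44,325 (Onyx-1)
Next rejected bid: $38,461 (not a price — pay-as-bid).
Each winning unit pays its own bid.
Revenue = 58,450 + 58,155 + 54,870 + 54,830 + 51,890 + 48,390 + 45,490 + 45,260 + 44,325 = $461,660.

Total revenue: $461,660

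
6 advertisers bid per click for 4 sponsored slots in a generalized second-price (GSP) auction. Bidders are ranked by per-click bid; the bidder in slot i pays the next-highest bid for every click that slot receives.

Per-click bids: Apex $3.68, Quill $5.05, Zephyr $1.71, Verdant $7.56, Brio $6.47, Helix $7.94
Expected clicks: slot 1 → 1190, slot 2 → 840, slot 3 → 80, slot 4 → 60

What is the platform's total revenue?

Total revenue: $15056.00

Sorting advertisers: $7.94 (Helix) > $7.56 (Verdant) > $6.47 (Brio) > $5.05 (Quill) > $3.68 (Apex) > …
Slot 1: Helix pays $7.56 × 1190 = $8996.40
Slot 2: Verdant pays $6.47 × 840 = $5434.80
Slot 3: Brio pays $5.05 × 80 = $404.00
Slot 4: Quill pays $3.68 × 60 = $220.80
Total = $15056.00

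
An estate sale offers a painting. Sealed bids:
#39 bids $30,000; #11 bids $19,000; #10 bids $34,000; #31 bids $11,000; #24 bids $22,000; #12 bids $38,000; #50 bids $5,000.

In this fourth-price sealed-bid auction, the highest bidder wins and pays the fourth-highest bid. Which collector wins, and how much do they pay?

Bids in order: 38,000 (#12) > 34,000 (#10) > 30,000 (#39) > 22,000 (#24) > 19,000 (#11) > 11,000 (#31) > …
#12 wins; payment is bid #4 in the ranking = $22,000.

#12 pays $22,000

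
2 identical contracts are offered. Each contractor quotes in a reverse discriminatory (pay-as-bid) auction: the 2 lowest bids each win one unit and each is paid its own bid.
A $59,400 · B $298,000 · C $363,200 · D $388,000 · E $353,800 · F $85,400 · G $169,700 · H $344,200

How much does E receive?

E is paid $0

Sorting: 59,400 (A), 85,400 (F), 169,700 (G), 298,000 (B), …
Lowest 2: A, F.
E does not win → $0.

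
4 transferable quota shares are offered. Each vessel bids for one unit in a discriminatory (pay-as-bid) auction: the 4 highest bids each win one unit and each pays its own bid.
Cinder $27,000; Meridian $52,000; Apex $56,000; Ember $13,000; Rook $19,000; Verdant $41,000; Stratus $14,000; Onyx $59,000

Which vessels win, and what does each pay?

Ordering the bids: 59,000 (Onyx), 56,000 (Apex), 52,000 (Meridian), 41,000 (Verdant), 27,000 (Cinder), 19,000 (Rook), …
Top 4: Onyx, Apex, Meridian, Verdant.
Each winner pays its own bid: Onyx $59,000, Apex $56,000, Meridian $52,000, Verdant $41,000.

Onyx $59,000, Apex $56,000, Meridian $52,000, Verdant $41,000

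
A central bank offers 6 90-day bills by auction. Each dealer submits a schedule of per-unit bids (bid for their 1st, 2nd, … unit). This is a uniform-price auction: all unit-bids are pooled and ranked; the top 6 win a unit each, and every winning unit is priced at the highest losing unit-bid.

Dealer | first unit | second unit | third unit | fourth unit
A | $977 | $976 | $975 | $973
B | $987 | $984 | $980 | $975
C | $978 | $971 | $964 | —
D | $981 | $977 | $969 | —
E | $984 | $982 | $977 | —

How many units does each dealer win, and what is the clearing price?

B 3, D 1, E 2; clearing price $978

Merging the schedules and taking the best 6: 987 (B-1), 984 (B-2), 984 (E-1), 982 (E-2), 981 (D-1), 980 (B-3)
Highest rejected unit-bid = $978.
Allocation: B 3, D 1, E 2.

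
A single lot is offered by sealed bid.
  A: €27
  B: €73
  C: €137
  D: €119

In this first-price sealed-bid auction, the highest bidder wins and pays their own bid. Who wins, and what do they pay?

C pays €137

Rule: the highest bidder wins and pays their own bid.
Bids ranked: 137 (C) > 119 (D) > 73 (B) > 27 (A)
C has the highest bid and pays exactly that: €137.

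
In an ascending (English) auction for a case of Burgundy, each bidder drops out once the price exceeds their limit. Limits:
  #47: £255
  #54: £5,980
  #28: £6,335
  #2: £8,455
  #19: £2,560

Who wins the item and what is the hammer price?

#2 wins at £6,335

Rule: the price rises until one bidder remains; the winner pays the price at which the last rival dropped out.
Sorting limits: 8,455 (#2) > 6,335 (#28) > 5,980 (#54) > 2,560 (#19) > 255 (#47)
#28 is the last rival to drop out, at £6,335; #2 remains and wins at that price.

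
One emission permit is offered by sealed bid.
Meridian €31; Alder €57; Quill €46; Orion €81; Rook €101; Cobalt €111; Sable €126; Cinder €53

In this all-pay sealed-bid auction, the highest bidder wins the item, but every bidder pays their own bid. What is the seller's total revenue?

Total revenue: €606

Bids in order: 126 (Sable) > 111 (Cobalt) > 101 (Rook) > 81 (Orion) > 57 (Alder) > 53 (Cinder) > …
Every bidder forfeits their bid regardless of winning.
Revenue = 31 + 57 + 46 + 81 + 101 + 111 + 126 + 53 = €606.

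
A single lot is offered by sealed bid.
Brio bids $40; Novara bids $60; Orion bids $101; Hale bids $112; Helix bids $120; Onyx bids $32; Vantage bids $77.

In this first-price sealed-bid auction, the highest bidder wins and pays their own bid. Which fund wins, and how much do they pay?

Bids ranked: 120 (Helix) > 112 (Hale) > 101 (Orion) > 77 (Vantage) > 60 (Novara) > 40 (Brio) > …
First-price: Helix pays what they bid, $120.

Helix pays $120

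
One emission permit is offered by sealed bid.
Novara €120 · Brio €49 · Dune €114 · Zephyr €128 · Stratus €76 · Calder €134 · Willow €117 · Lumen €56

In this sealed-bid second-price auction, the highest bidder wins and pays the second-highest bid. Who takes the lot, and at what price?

Rule: the highest bidder wins and pays the second-highest bid.
Bids ranked: 134 (Calder) > 128 (Zephyr) > 120 (Novara) > 117 (Willow) > 114 (Dune) > 76 (Stratus) > …
Calder is highest; pays the second-highest bid, €128.

Calder pays €128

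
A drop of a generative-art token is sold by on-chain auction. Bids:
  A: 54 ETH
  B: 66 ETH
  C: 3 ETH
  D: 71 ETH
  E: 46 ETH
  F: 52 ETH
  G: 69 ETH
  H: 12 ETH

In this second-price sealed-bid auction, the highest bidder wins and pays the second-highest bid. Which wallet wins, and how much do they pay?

Rule: the highest bidder wins and pays the second-highest bid.
Bids in order: 71 (D) > 69 (G) > 66 (B) > 54 (A) > 52 (F) > 46 (E) > …
Second-price: D pays G's bid of 69 ETH.

D pays 69 ETH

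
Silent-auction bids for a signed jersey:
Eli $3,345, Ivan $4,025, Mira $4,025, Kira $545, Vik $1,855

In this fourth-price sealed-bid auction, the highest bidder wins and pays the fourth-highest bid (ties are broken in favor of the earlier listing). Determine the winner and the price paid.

Ivan pays $1,855

Fourth-price sealed-bid auction: the highest bidder wins and pays the fourth-highest bid.
Bids ranked: 4,025 (Ivan) > 4,025 (Mira) > 3,345 (Eli) > 1,855 (Vik) > 545 (Kira)
Tie at $4,025 → Ivan wins by tie-break.
Ivan wins; payment is bid #4 in the ranking = $1,855.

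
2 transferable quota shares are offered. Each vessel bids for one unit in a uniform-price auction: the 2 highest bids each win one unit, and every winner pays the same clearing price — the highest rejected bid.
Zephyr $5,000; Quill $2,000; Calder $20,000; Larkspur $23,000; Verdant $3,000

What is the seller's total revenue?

Sorting: 23,000 (Larkspur), 20,000 (Calder), 5,000 (Zephyr), 3,000 (Verdant), …
The 2 highest are Larkspur, Calder.
Highest unsuccessful bid: $5,000 → clearing price.
Total revenue = 2 × $5,000 = $10,000.

Total revenue: $10,000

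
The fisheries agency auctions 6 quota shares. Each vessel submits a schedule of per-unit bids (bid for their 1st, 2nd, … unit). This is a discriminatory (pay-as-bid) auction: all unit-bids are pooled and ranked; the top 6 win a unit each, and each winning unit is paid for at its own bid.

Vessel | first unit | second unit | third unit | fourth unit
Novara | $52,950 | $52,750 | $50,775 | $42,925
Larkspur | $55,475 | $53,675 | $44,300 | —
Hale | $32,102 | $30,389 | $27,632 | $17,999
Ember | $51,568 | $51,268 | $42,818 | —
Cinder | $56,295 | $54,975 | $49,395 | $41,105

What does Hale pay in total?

Pooled unit-bids ranked (top 6): 56,295 (Cinder-1), 55,475 (Larkspur-1), 54,975 (Cinder-2), 53,675 (Larkspur-2), 52,950 (Novara-1), 52,750 (Novara-2)
Next rejected bid: $51,568 (not a price — pay-as-bid).
Hale wins no units.

Hale pays $0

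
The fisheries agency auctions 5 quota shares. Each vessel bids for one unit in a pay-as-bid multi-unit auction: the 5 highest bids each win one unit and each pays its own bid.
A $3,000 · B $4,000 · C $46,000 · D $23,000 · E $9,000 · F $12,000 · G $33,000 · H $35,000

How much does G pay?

G pays $33,000

Ordering the bids: 46,000 (C), 35,000 (H), 33,000 (G), 23,000 (D), 12,000 (F), 9,000 (E), 4,000 (B), …
Winners (5 units): C, H, G, D, F.
G wins → own bid $33,000.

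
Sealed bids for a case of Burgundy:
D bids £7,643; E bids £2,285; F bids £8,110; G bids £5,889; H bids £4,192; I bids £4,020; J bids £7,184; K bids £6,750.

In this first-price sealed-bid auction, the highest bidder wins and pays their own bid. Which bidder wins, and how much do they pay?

Bids ranked: 8,110 (F) > 7,643 (D) > 7,184 (J) > 6,750 (K) > 5,889 (G) > 4,192 (H) > …
First-price: F pays what they bid, £8,110.

F pays £8,110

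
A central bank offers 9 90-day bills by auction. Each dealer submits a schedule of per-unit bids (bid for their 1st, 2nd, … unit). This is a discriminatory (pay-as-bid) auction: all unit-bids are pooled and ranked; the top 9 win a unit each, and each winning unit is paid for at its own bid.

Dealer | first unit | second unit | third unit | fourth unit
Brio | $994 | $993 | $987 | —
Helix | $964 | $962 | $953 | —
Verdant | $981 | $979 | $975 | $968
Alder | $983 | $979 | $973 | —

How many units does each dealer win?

Pooled unit-bids ranked (top 9): 994 (Brio-1), 993 (Brio-2), 987 (Brio-3), 983 (Alder-1), 981 (Verdant-1), 979 (Verdant-2), 979 (Alder-2), 975 (Verdant-3), 973 (Alder-3)
Next rejected bid: $968 (not a price — pay-as-bid).
Allocation: Alder 3, Brio 3, Verdant 3.

Alder 3, Brio 3, Verdant 3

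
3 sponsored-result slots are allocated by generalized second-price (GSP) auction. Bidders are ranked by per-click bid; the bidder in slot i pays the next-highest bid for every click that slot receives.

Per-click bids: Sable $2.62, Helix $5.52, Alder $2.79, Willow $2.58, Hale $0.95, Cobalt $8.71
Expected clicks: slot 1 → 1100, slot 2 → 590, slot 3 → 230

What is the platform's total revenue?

Total revenue: $8320.70

Ranked by bid: $8.71 (Cobalt) > $5.52 (Helix) > $2.79 (Alder) > $2.62 (Sable) > …
Slot 1: Cobalt pays $5.52 × 1100 = $6072.00
Slot 2: Helix pays $2.79 × 590 = $1646.10
Slot 3: Alder pays $2.62 × 230 = $602.60
Total = $8320.70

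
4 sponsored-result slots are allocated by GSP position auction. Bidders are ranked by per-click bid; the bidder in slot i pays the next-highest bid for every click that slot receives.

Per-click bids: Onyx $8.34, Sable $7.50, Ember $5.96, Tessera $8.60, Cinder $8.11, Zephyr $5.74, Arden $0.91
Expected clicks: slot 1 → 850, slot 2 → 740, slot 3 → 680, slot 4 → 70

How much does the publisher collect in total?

Total revenue: $18607.60

Ranked by bid: $8.60 (Tessera) > $8.34 (Onyx) > $8.11 (Cinder) > $7.50 (Sable) > $5.96 (Ember) > …
Slot 1: Tessera pays $8.34 × 850 = $7089.00
Slot 2: Onyx pays $8.11 × 740 = $6001.40
Slot 3: Cinder pays $7.50 × 680 = $5100.00
Slot 4: Sable pays $5.96 × 70 = $417.20
Total = $18607.60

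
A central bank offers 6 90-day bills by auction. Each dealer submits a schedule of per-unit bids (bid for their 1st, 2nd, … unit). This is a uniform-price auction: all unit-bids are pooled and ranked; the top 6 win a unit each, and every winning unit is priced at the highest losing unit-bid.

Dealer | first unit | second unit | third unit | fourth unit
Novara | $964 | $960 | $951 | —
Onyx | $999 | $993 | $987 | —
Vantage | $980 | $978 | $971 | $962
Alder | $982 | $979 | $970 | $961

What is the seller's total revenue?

Pooled unit-bids ranked (top 6): 999 (Onyx-1), 993 (Onyx-2), 987 (Onyx-3), 982 (Alder-1), 980 (Vantage-1), 979 (Alder-2)
Highest rejected unit-bid = $978.
Allocation: Alder 2, Onyx 3, Vantage 1. Every unit priced at $978.
Revenue = 6 × 978 = $5,868.

Total revenue: $5,868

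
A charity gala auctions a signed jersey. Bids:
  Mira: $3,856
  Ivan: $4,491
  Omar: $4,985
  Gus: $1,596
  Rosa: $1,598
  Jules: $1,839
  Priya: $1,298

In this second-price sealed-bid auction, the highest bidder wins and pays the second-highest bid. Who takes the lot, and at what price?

Bids in order: 4,985 (Omar) > 4,491 (Ivan) > 3,856 (Mira) > 1,839 (Jules) > 1,598 (Rosa) > 1,596 (Gus) > …
Omar wins with the highest bid; price is set by the runner-up at $4,491.

Omar pays $4,491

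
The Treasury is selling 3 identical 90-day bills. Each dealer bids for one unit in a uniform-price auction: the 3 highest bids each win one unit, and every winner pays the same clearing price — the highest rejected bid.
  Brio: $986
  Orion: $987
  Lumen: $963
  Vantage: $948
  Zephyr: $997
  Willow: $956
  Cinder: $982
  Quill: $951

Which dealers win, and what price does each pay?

Sorting: 997 (Zephyr), 987 (Orion), 986 (Brio), 982 (Cinder), 963 (Lumen), …
The 3 highest are Zephyr, Orion, Brio.
Clearing price = highest rejected bid = $982.

Zephyr, Orion, Brio; each pays $982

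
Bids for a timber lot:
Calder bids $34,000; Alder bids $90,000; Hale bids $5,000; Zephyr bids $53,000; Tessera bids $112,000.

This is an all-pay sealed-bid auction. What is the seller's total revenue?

Sorting bids: 112,000 (Tessera) > 90,000 (Alder) > 53,000 (Zephyr) > 34,000 (Calder) > 5,000 (Hale)
Every bidder forfeits their bid regardless of winning.
Revenue = 34,000 + 90,000 + 5,000 + 53,000 + 112,000 = $294,000.

Total revenue: $294,000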